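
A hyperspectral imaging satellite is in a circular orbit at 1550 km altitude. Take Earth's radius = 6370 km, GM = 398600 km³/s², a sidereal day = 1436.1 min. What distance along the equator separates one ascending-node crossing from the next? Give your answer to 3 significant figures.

Semi-major axis a = 6370 + 1550 = 7920 km. Period T = 2π√(a³/μ) = 2π√(7920³/398600) = 7014.5 s = 116.91 min.
During one orbit Earth rotates (7014.5 / 86166) × 360° = 29.31°.
At the equator that is 29.31° × (2π·6370/360) km/° = 29.31 × 111.2 = 3258 km.

3260 km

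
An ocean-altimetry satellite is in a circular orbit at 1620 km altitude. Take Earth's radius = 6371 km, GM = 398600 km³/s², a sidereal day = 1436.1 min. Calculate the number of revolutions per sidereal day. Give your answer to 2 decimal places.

Semi-major axis a = 6371 + 1620 = 7991 km. Period T = 2π√(a³/μ) = 2π√(7991³/398600) = 7109.1 s = 118.48 min.
Orbits per sidereal day = 86166 / 7109.1 = 12.121.

12.12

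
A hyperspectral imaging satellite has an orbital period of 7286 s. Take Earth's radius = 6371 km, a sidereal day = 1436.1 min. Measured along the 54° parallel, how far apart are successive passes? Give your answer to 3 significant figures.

1990 km

Node shift per orbit = (7286.0/86166) × 360° = 30.44°.
Equatorial spacing = 30.44 × 111.2 km/° = 3385 km.
At 54° latitude, spacing = 3385 × cos(54°) = 1990 km.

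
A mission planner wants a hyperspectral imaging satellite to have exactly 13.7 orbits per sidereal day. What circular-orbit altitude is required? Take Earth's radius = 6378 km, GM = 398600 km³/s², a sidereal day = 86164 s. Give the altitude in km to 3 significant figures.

Required period T = 86164 / 13.7 = 6289.3 s.
From T = 2π√(a³/μ): a = (μ T²/4π²)^(1/3) = (398600 × 6289.3² / 4π²)^(1/3) = 7364 km.
Altitude h = a − R = 7364 − 6378 = 986 km.

986 km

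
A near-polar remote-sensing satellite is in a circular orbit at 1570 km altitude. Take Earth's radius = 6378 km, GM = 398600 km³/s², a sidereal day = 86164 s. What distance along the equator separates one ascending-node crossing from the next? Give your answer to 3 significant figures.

Semi-major axis a = 6378 + 1570 = 7948 km. Period T = 2π√(a³/μ) = 2π√(7948³/398600) = 7051.8 s = 117.53 min.
During one orbit Earth rotates (7051.8 / 86164) × 360° = 29.46°.
At the equator that is 29.46° × (2π·6378/360) km/° = 29.46 × 111.3 = 3280 km.

3280 km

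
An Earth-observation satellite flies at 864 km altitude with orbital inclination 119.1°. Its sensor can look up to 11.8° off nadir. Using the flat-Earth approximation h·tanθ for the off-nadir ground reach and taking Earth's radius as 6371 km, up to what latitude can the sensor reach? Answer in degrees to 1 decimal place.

62.5°

Retrograde orbit: the ground track reaches ±(180° − i) = ±(180 − 119.1) = ±60.9°.
Sensor half-swath on the ground ≈ 864·tan(11.8°) = 180 km = 1.62° of latitude.
Maximum observable latitude ≈ 60.9 + 1.62 = 62.5°.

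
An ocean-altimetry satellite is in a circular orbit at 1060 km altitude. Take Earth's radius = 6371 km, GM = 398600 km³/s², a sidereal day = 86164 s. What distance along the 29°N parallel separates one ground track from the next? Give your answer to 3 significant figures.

Semi-major axis a = 6371 + 1060 = 7431 km. Period T = 2π√(a³/μ) = 2π√(7431³/398600) = 6375.0 s = 106.25 min.
Node shift per orbit = (6375.0/86164) × 360° = 26.64°.
Equatorial spacing = 26.64 × 111.2 km/° = 2962 km.
At 29° latitude, spacing = 2962 × cos(29°) = 2590 km.

2590 km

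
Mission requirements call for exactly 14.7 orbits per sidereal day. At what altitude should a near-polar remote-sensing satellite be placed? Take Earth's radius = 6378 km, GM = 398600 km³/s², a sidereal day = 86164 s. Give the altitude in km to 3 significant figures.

648 km

Required period T = 86164 / 14.7 = 5861.5 s.
From T = 2π√(a³/μ): a = (μ T²/4π²)^(1/3) = (398600 × 5861.5² / 4π²)^(1/3) = 7026 km.
Altitude h = a − R = 7026 − 6378 = 648 km.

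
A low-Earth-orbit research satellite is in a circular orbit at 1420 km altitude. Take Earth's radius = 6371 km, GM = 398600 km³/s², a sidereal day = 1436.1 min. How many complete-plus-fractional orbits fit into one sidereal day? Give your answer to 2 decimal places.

Semi-major axis a = 6371 + 1420 = 7791 km. Period T = 2π√(a³/μ) = 2π√(7791³/398600) = 6843.9 s = 114.06 min.
Orbits per sidereal day = 86166 / 6843.9 = 12.590.

12.59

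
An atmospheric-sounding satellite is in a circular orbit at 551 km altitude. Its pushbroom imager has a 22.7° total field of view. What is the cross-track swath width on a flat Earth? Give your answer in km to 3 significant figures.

221 km

Half-angle = 22.7°/2 = 11.35°.
Swath width ≈ 2h·tan(θ/2) = 2 × 551 × tan(11.35°) = 221.2 km.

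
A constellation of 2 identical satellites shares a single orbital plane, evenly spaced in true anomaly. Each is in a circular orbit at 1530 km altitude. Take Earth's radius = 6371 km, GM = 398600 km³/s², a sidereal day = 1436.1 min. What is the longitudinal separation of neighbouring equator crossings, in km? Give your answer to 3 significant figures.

Semi-major axis a = 6371 + 1530 = 7901 km. Period T = 2π√(a³/μ) = 2π√(7901³/398600) = 6989.3 s = 116.49 min.
Single-satellite node shift = (6989.3/86166) × 360° = 29.20°.
With 2 satellites evenly phased, successive equator crossings are 29.20/2 = 14.601° apart.
That is 14.601 × 111.2 = 1624 km at the equator.

1620 km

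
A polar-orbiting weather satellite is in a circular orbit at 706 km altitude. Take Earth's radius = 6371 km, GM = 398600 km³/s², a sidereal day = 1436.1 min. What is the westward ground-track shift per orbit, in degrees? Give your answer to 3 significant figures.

Semi-major axis a = 6371 + 706 = 7077 km. Period T = 2π√(a³/μ) = 2π√(7077³/398600) = 5925.0 s = 98.75 min.
During one orbit Earth rotates (5925.0 / 86166) × 360° = 24.75°.

24.8°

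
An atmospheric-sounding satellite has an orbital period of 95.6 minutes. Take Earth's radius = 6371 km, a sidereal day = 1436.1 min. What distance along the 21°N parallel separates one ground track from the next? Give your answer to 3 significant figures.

2490 km

T = 95.6 min = 5736.0 s.
Node shift per orbit = (5736.0/86166) × 360° = 23.96°.
Equatorial spacing = 23.96 × 111.2 km/° = 2665 km.
At 21° latitude, spacing = 2665 × cos(21°) = 2488 km.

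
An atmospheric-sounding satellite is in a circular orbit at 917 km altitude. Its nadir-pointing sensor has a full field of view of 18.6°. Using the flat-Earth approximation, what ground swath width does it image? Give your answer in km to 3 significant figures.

300 km

Half-angle = 18.6°/2 = 9.3°.
Swath width ≈ 2h·tan(θ/2) = 2 × 917 × tan(9.3°) = 300.3 km.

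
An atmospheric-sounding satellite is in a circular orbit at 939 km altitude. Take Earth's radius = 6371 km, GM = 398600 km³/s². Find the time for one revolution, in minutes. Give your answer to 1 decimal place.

Semi-major axis a = 6371 + 939 = 7310 km. Period T = 2π√(a³/μ) = 2π√(7310³/398600) = 6220.0 s = 103.67 min.

103.7 min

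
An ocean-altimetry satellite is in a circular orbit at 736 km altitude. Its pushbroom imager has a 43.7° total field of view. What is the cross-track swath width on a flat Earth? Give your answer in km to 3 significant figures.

590 km

Half-angle = 43.7°/2 = 21.85°.
Swath width ≈ 2h·tan(θ/2) = 2 × 736 × tan(21.85°) = 590.2 km.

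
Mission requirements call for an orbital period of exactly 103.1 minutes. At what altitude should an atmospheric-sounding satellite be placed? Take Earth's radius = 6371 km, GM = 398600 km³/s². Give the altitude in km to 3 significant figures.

T = 103.1 min = 6186.0 s.
From T = 2π√(a³/μ): a = (μ T²/4π²)^(1/3) = (398600 × 6186.0² / 4π²)^(1/3) = 7283 km.
Altitude h = a − R = 7283 − 6371 = 912 km.

912 km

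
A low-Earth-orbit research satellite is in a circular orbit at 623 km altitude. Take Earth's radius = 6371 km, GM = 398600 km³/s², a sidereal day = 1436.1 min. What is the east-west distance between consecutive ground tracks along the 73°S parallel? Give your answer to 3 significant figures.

791 km

Semi-major axis a = 6371 + 623 = 6994 km. Period T = 2π√(a³/μ) = 2π√(6994³/398600) = 5821.0 s = 97.02 min.
Node shift per orbit = (5821.0/86166) × 360° = 24.32°.
Equatorial spacing = 24.32 × 111.2 km/° = 2704 km.
At 73° latitude, spacing = 2704 × cos(73°) = 791 km.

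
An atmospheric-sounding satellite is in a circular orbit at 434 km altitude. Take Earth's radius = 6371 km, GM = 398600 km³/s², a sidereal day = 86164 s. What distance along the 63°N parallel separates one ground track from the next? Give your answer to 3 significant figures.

1180 km

Semi-major axis a = 6371 + 434 = 6805 km. Period T = 2π√(a³/μ) = 2π√(6805³/398600) = 5586.7 s = 93.11 min.
Node shift per orbit = (5586.7/86164) × 360° = 23.34°.
Equatorial spacing = 23.34 × 111.2 km/° = 2595 km.
At 63° latitude, spacing = 2595 × cos(63°) = 1178 km.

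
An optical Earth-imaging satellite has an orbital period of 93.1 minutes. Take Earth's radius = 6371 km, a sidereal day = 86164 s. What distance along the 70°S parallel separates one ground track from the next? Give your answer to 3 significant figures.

T = 93.1 min = 5586.0 s.
Node shift per orbit = (5586.0/86164) × 360° = 23.34°.
Equatorial spacing = 23.34 × 111.2 km/° = 2595 km.
At 70° latitude, spacing = 2595 × cos(70°) = 888 km.

888 km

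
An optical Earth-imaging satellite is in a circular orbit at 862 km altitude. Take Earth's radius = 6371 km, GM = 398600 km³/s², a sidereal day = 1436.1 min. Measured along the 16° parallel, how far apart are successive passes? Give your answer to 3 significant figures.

2730 km

Semi-major axis a = 6371 + 862 = 7233 km. Period T = 2π√(a³/μ) = 2π√(7233³/398600) = 6121.9 s = 102.03 min.
Node shift per orbit = (6121.9/86166) × 360° = 25.58°.
Equatorial spacing = 25.58 × 111.2 km/° = 2844 km.
At 16° latitude, spacing = 2844 × cos(16°) = 2734 km.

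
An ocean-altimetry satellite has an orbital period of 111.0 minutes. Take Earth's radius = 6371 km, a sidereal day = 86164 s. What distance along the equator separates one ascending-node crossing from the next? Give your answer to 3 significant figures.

T = 111.0 min = 6660.0 s.
During one orbit Earth rotates (6660.0 / 86164) × 360° = 27.83°.
At the equator that is 27.83° × (2π·6371/360) km/° = 27.83 × 111.2 = 3094 km.

3090 km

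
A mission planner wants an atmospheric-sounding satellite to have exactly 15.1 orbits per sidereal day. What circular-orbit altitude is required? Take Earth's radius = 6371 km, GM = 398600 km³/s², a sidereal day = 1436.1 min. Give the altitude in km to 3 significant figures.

Required period T = 86166 / 15.1 = 5706.4 s.
From T = 2π√(a³/μ): a = (μ T²/4π²)^(1/3) = (398600 × 5706.4² / 4π²)^(1/3) = 6902 km.
Altitude h = a − R = 6902 − 6371 = 531 km.

531 km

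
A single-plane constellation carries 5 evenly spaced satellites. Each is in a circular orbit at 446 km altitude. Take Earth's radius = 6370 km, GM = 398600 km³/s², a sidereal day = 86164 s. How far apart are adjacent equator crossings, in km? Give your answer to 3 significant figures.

520 km

Semi-major axis a = 6370 + 446 = 6816 km. Period T = 2π√(a³/μ) = 2π√(6816³/398600) = 5600.2 s = 93.34 min.
Single-satellite node shift = (5600.2/86164) × 360° = 23.40°.
With 5 satellites evenly phased, successive equator crossings are 23.40/5 = 4.680° apart.
That is 4.680 × 111.2 = 520 km at the equator.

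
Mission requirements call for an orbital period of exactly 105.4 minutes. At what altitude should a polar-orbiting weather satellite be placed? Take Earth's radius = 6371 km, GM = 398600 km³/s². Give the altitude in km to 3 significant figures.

T = 105.4 min = 6324.0 s.
From T = 2π√(a³/μ): a = (μ T²/4π²)^(1/3) = (398600 × 6324.0² / 4π²)^(1/3) = 7391 km.
Altitude h = a − R = 7391 − 6371 = 1020 km.

1020 km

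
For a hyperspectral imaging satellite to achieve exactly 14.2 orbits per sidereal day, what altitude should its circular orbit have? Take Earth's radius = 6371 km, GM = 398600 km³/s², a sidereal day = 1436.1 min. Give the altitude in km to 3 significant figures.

Required period T = 86166 / 14.2 = 6068.0 s.
From T = 2π√(a³/μ): a = (μ T²/4π²)^(1/3) = (398600 × 6068.0² / 4π²)^(1/3) = 7190 km.
Altitude h = a − R = 7190 − 6371 = 819 km.

819 km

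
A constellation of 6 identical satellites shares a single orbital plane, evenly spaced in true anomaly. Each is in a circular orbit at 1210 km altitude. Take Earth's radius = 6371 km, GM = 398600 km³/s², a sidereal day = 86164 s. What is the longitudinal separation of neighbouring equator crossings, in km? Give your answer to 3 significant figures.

Semi-major axis a = 6371 + 1210 = 7581 km. Period T = 2π√(a³/μ) = 2π√(7581³/398600) = 6569.0 s = 109.48 min.
Single-satellite node shift = (6569.0/86164) × 360° = 27.45°.
With 6 satellites evenly phased, successive equator crossings are 27.45/6 = 4.574° apart.
That is 4.574 × 111.2 = 509 km at the equator.

509 km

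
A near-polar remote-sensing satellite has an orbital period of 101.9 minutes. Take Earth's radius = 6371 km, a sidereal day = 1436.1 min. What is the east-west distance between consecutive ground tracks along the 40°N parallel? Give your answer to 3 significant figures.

2180 km

T = 101.9 min = 6114.0 s.
Node shift per orbit = (6114.0/86166) × 360° = 25.54°.
Equatorial spacing = 25.54 × 111.2 km/° = 2840 km.
At 40° latitude, spacing = 2840 × cos(40°) = 2176 km.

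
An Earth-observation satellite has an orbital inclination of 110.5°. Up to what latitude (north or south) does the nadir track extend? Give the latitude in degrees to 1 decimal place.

69.5°

Retrograde orbit: the ground track reaches ±(180° − i) = ±(180 − 110.5) = ±69.5°.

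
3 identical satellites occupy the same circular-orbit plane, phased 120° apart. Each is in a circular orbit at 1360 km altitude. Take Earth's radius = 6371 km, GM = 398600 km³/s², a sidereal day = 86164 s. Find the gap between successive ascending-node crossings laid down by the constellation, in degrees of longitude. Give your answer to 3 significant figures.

9.42°

Semi-major axis a = 6371 + 1360 = 7731 km. Period T = 2π√(a³/μ) = 2π√(7731³/398600) = 6765.0 s = 112.75 min.
Single-satellite node shift = (6765.0/86164) × 360° = 28.26°.
With 3 satellites evenly phased, successive equator crossings are 28.26/3 = 9.422° apart.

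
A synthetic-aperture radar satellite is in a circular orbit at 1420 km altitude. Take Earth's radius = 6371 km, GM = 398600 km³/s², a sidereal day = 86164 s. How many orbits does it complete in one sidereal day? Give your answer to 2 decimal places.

12.59

Semi-major axis a = 6371 + 1420 = 7791 km. Period T = 2π√(a³/μ) = 2π√(7791³/398600) = 6843.9 s = 114.06 min.
Orbits per sidereal day = 86164 / 6843.9 = 12.590.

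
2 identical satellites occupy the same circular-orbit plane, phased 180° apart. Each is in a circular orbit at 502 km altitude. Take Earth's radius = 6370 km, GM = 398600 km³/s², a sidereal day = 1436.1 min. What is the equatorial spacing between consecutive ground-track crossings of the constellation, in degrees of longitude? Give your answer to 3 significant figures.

Semi-major axis a = 6370 + 502 = 6872 km. Period T = 2π√(a³/μ) = 2π√(6872³/398600) = 5669.4 s = 94.49 min.
Single-satellite node shift = (5669.4/86166) × 360° = 23.69°.
With 2 satellites evenly phased, successive equator crossings are 23.69/2 = 11.843° apart.

11.8°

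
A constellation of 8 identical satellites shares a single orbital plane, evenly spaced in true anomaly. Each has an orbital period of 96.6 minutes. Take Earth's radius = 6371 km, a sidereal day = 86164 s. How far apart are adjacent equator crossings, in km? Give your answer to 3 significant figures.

337 km

T = 96.6 min = 5796.0 s.
Single-satellite node shift = (5796.0/86164) × 360° = 24.22°.
With 8 satellites evenly phased, successive equator crossings are 24.22/8 = 3.027° apart.
That is 3.027 × 111.2 = 337 km at the equator.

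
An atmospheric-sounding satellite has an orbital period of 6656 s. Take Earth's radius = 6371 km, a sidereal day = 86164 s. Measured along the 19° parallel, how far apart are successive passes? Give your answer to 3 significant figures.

Node shift per orbit = (6656.0/86164) × 360° = 27.81°.
Equatorial spacing = 27.81 × 111.2 km/° = 3092 km.
At 19° latitude, spacing = 3092 × cos(19°) = 2924 km.

2920 km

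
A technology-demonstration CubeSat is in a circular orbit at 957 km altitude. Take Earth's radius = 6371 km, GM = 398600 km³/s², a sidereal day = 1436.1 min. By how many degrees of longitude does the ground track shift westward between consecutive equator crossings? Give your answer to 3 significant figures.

Semi-major axis a = 6371 + 957 = 7328 km. Period T = 2π√(a³/μ) = 2π√(7328³/398600) = 6242.9 s = 104.05 min.
During one orbit Earth rotates (6242.9 / 86166) × 360° = 26.08°.

26.1°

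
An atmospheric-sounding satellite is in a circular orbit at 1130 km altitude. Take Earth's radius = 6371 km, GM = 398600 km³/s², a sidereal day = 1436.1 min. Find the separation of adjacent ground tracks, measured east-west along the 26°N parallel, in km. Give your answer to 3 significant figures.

2700 km

Semi-major axis a = 6371 + 1130 = 7501 km. Period T = 2π√(a³/μ) = 2π√(7501³/398600) = 6465.3 s = 107.76 min.
Node shift per orbit = (6465.3/86166) × 360° = 27.01°.
Equatorial spacing = 27.01 × 111.2 km/° = 3004 km.
At 26° latitude, spacing = 3004 × cos(26°) = 2700 km.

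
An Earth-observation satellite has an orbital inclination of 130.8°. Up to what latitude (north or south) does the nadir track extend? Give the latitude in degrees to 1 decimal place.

Retrograde orbit: the ground track reaches ±(180° − i) = ±(180 − 130.8) = ±49.2°.

49.2°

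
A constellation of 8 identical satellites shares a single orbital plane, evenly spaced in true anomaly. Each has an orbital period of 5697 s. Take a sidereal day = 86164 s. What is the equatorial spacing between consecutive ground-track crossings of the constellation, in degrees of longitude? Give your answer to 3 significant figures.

Single-satellite node shift = (5697.0/86164) × 360° = 23.80°.
With 8 satellites evenly phased, successive equator crossings are 23.80/8 = 2.975° apart.

2.98°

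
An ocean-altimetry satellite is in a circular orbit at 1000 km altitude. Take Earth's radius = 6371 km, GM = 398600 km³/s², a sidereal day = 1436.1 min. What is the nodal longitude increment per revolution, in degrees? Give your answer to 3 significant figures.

Semi-major axis a = 6371 + 1000 = 7371 km. Period T = 2π√(a³/μ) = 2π√(7371³/398600) = 6298.0 s = 104.97 min.
During one orbit Earth rotates (6298.0 / 86166) × 360° = 26.31°.

26.3°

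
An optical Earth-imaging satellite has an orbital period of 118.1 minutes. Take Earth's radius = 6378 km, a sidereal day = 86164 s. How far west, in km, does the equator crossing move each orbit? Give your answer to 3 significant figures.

3300 km

T = 118.1 min = 7086.0 s.
During one orbit Earth rotates (7086.0 / 86164) × 360° = 29.61°.
At the equator that is 29.61° × (2π·6378/360) km/° = 29.61 × 111.3 = 3296 km.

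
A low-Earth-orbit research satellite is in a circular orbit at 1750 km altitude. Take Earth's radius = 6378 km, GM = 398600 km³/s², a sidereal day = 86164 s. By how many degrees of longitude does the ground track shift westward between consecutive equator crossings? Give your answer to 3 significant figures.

Semi-major axis a = 6378 + 1750 = 8128 km. Period T = 2π√(a³/μ) = 2π√(8128³/398600) = 7292.7 s = 121.54 min.
During one orbit Earth rotates (7292.7 / 86164) × 360° = 30.47°.

30.5°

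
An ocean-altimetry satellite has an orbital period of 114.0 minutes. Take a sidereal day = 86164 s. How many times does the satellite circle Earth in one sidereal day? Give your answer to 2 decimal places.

12.60

T = 114.0 min = 6840.0 s.
Orbits per sidereal day = 86164 / 6840.0 = 12.597.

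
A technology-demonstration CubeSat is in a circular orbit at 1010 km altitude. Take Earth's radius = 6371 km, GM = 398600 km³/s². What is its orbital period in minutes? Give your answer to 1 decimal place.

105.2 min

Semi-major axis a = 6371 + 1010 = 7381 km. Period T = 2π√(a³/μ) = 2π√(7381³/398600) = 6310.8 s = 105.18 min.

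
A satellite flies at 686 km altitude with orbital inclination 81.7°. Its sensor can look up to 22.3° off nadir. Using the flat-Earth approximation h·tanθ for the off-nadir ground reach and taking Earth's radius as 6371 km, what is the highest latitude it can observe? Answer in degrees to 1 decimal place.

84.2°

For a prograde orbit the ground track reaches latitude ±i = ±81.7°.
Sensor half-swath on the ground ≈ 686·tan(22.3°) = 281 km = 2.53° of latitude.
Maximum observable latitude ≈ 81.7 + 2.53 = 84.2°.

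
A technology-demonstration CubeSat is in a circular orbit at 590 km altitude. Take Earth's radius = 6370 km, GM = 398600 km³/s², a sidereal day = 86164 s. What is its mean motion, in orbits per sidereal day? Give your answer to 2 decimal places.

Semi-major axis a = 6370 + 590 = 6960 km. Period T = 2π√(a³/μ) = 2π√(6960³/398600) = 5778.6 s = 96.31 min.
Orbits per sidereal day = 86164 / 5778.6 = 14.911.

14.91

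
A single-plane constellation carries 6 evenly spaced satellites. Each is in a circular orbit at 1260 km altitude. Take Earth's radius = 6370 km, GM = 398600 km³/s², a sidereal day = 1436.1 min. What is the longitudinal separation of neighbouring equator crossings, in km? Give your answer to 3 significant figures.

Semi-major axis a = 6370 + 1260 = 7630 km. Period T = 2π√(a³/μ) = 2π√(7630³/398600) = 6632.8 s = 110.55 min.
Single-satellite node shift = (6632.8/86166) × 360° = 27.71°.
With 6 satellites evenly phased, successive equator crossings are 27.71/6 = 4.619° apart.
That is 4.619 × 111.2 = 513 km at the equator.

513 km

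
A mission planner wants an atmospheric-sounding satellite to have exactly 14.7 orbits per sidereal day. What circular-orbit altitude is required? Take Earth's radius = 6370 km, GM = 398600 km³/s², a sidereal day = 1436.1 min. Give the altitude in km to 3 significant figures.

656 km

Required period T = 86166 / 14.7 = 5861.6 s.
From T = 2π√(a³/μ): a = (μ T²/4π²)^(1/3) = (398600 × 5861.6² / 4π²)^(1/3) = 7026 km.
Altitude h = a − R = 7026 − 6370 = 656 km.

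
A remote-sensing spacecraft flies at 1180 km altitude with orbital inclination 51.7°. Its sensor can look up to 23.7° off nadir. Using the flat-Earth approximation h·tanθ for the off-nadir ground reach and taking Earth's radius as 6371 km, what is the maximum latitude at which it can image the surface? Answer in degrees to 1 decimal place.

56.4°

For a prograde orbit the ground track reaches latitude ±i = ±51.7°.
Sensor half-swath on the ground ≈ 1180·tan(23.7°) = 518 km = 4.66° of latitude.
Maximum observable latitude ≈ 51.7 + 4.66 = 56.4°.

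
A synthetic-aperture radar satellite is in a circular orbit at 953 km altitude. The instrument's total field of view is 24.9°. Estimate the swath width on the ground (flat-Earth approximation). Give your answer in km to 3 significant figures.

Half-angle = 24.9°/2 = 12.45°.
Swath width ≈ 2h·tan(θ/2) = 2 × 953 × tan(12.45°) = 420.8 km.

421 km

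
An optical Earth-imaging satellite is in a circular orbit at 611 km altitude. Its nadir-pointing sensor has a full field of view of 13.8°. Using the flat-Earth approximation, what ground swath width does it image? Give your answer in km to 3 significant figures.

148 km

Half-angle = 13.8°/2 = 6.9°.
Swath width ≈ 2h·tan(θ/2) = 2 × 611 × tan(6.9°) = 147.9 km.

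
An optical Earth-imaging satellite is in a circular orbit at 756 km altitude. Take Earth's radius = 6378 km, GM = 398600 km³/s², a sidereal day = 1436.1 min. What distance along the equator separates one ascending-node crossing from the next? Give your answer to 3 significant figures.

2790 km

Semi-major axis a = 6378 + 756 = 7134 km. Period T = 2π√(a³/μ) = 2π√(7134³/398600) = 5996.7 s = 99.94 min.
During one orbit Earth rotates (5996.7 / 86166) × 360° = 25.05°.
At the equator that is 25.05° × (2π·6378/360) km/° = 25.05 × 111.3 = 2789 km.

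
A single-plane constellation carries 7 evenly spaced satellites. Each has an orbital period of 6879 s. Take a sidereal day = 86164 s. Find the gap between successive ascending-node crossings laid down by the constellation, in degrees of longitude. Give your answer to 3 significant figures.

4.11°

Single-satellite node shift = (6879.0/86164) × 360° = 28.74°.
With 7 satellites evenly phased, successive equator crossings are 28.74/7 = 4.106° apart.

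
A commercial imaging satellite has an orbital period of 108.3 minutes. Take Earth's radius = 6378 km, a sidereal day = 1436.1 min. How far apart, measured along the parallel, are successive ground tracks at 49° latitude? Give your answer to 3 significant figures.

1980 km

T = 108.3 min = 6498.0 s.
Node shift per orbit = (6498.0/86166) × 360° = 27.15°.
Equatorial spacing = 27.15 × 111.3 km/° = 3022 km.
At 49° latitude, spacing = 3022 × cos(49°) = 1983 km.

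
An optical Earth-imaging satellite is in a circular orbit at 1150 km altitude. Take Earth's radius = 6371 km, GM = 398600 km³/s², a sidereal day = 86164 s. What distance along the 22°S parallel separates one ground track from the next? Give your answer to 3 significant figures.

Semi-major axis a = 6371 + 1150 = 7521 km. Period T = 2π√(a³/μ) = 2π√(7521³/398600) = 6491.2 s = 108.19 min.
Node shift per orbit = (6491.2/86164) × 360° = 27.12°.
Equatorial spacing = 27.12 × 111.2 km/° = 3016 km.
At 22° latitude, spacing = 3016 × cos(22°) = 2796 km.

2800 km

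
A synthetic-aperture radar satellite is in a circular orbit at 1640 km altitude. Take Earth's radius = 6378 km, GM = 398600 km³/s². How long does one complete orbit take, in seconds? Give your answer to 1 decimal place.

7145.1 seconds

Semi-major axis a = 6378 + 1640 = 8018 km. Period T = 2π√(a³/μ) = 2π√(8018³/398600) = 7145.1 s = 119.09 min.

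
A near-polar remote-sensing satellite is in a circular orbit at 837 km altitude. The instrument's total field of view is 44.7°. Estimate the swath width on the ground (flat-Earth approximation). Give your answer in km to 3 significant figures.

688 km

Half-angle = 44.7°/2 = 22.35°.
Swath width ≈ 2h·tan(θ/2) = 2 × 837 × tan(22.35°) = 688.3 km.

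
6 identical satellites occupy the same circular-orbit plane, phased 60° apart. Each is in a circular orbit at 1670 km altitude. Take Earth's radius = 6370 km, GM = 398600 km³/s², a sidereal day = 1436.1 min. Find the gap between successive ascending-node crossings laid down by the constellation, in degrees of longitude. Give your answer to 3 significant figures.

Semi-major axis a = 6370 + 1670 = 8040 km. Period T = 2π√(a³/μ) = 2π√(8040³/398600) = 7174.6 s = 119.58 min.
Single-satellite node shift = (7174.6/86166) × 360° = 29.98°.
With 6 satellites evenly phased, successive equator crossings are 29.98/6 = 4.996° apart.

5.00°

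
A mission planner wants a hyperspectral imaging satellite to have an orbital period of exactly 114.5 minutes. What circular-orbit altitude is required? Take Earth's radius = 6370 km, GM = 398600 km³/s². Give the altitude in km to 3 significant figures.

1440 km

T = 114.5 min = 6870.0 s.
From T = 2π√(a³/μ): a = (μ T²/4π²)^(1/3) = (398600 × 6870.0² / 4π²)^(1/3) = 7811 km.
Altitude h = a − R = 7811 − 6370 = 1441 km.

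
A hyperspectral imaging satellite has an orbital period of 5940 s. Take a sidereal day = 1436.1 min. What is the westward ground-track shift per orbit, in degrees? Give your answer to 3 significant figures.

During one orbit Earth rotates (5940.0 / 86166) × 360° = 24.82°.

24.8°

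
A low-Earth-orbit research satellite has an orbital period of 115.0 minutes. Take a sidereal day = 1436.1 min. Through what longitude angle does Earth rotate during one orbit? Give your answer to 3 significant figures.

28.8°

T = 115.0 min = 6900.0 s.
During one orbit Earth rotates (6900.0 / 86166) × 360° = 28.83°.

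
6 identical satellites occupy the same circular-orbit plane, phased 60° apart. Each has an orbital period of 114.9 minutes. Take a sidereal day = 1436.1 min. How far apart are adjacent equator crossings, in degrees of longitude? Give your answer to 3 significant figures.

T = 114.9 min = 6894.0 s.
Single-satellite node shift = (6894.0/86166) × 360° = 28.80°.
With 6 satellites evenly phased, successive equator crossings are 28.80/6 = 4.801° apart.

4.80°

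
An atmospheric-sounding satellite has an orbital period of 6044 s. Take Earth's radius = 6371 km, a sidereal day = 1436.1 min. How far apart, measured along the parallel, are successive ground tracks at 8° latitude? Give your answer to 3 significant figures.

2780 km

Node shift per orbit = (6044.0/86166) × 360° = 25.25°.
Equatorial spacing = 25.25 × 111.2 km/° = 2808 km.
At 8° latitude, spacing = 2808 × cos(8°) = 2781 km.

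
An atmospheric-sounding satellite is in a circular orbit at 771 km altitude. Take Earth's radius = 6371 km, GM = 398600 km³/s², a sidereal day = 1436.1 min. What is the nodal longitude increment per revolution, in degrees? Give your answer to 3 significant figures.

25.1°

Semi-major axis a = 6371 + 771 = 7142 km. Period T = 2π√(a³/μ) = 2π√(7142³/398600) = 6006.8 s = 100.11 min.
During one orbit Earth rotates (6006.8 / 86166) × 360° = 25.10°.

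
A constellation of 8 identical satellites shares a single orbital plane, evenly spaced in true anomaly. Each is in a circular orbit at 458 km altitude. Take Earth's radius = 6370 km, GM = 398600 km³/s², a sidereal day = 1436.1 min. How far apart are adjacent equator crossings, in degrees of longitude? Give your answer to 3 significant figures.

2.93°

Semi-major axis a = 6370 + 458 = 6828 km. Period T = 2π√(a³/μ) = 2π√(6828³/398600) = 5615.0 s = 93.58 min.
Single-satellite node shift = (5615.0/86166) × 360° = 23.46°.
With 8 satellites evenly phased, successive equator crossings are 23.46/8 = 2.932° apart.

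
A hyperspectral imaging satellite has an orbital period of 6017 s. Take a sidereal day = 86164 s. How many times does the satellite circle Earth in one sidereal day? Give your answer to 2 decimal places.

14.32

Orbits per sidereal day = 86164 / 6017.0 = 14.320.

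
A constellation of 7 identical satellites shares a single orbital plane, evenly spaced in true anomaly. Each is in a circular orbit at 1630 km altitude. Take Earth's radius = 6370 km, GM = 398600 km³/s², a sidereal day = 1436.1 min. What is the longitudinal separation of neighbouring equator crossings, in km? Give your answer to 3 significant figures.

Semi-major axis a = 6370 + 1630 = 8000 km. Period T = 2π√(a³/μ) = 2π√(8000³/398600) = 7121.1 s = 118.68 min.
Single-satellite node shift = (7121.1/86166) × 360° = 29.75°.
With 7 satellites evenly phased, successive equator crossings are 29.75/7 = 4.250° apart.
That is 4.250 × 111.2 = 473 km at the equator.

473 km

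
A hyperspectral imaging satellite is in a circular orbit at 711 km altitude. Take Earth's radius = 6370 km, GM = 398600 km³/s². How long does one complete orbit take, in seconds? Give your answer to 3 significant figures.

5930 seconds

Semi-major axis a = 6370 + 711 = 7081 km. Period T = 2π√(a³/μ) = 2π√(7081³/398600) = 5930.0 s = 98.83 min.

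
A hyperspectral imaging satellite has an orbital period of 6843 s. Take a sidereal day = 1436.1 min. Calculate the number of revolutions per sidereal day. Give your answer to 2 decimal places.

Orbits per sidereal day = 86166 / 6843.0 = 12.592.

12.59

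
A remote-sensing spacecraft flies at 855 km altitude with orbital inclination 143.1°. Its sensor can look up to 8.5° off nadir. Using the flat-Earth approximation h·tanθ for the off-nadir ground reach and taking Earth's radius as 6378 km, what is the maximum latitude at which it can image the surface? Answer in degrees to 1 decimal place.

38.0°

Retrograde orbit: the ground track reaches ±(180° − i) = ±(180 − 143.1) = ±36.9°.
Sensor half-swath on the ground ≈ 855·tan(8.5°) = 128 km = 1.15° of latitude.
Maximum observable latitude ≈ 36.9 + 1.15 = 38.0°.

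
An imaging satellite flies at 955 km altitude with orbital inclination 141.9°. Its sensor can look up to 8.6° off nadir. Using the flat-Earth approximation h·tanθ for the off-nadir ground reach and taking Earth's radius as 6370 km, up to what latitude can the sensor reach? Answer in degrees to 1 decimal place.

Retrograde orbit: the ground track reaches ±(180° − i) = ±(180 − 141.9) = ±38.1°.
Sensor half-swath on the ground ≈ 955·tan(8.6°) = 144 km = 1.30° of latitude.
Maximum observable latitude ≈ 38.1 + 1.30 = 39.4°.

39.4°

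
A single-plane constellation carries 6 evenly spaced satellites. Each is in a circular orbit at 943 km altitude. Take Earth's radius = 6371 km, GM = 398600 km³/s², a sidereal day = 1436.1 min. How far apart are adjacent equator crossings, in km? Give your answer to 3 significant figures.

482 km

Semi-major axis a = 6371 + 943 = 7314 km. Period T = 2π√(a³/μ) = 2π√(7314³/398600) = 6225.1 s = 103.75 min.
Single-satellite node shift = (6225.1/86166) × 360° = 26.01°.
With 6 satellites evenly phased, successive equator crossings are 26.01/6 = 4.335° apart.
That is 4.335 × 111.2 = 482 km at the equator.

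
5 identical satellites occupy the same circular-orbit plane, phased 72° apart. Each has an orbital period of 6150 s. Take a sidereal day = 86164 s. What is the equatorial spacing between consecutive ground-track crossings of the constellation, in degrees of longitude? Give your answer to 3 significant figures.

5.14°

Single-satellite node shift = (6150.0/86164) × 360° = 25.70°.
With 5 satellites evenly phased, successive equator crossings are 25.70/5 = 5.139° apart.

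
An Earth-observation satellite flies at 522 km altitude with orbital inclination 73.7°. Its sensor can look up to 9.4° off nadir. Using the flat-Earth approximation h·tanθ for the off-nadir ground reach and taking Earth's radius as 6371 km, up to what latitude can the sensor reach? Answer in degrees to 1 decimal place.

For a prograde orbit the ground track reaches latitude ±i = ±73.7°.
Sensor half-swath on the ground ≈ 522·tan(9.4°) = 86 km = 0.78° of latitude.
Maximum observable latitude ≈ 73.7 + 0.78 = 74.5°.

74.5°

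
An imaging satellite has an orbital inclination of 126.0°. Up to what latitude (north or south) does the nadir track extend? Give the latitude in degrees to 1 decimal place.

Retrograde orbit: the ground track reaches ±(180° − i) = ±(180 − 126.0) = ±54.0°.

54.0°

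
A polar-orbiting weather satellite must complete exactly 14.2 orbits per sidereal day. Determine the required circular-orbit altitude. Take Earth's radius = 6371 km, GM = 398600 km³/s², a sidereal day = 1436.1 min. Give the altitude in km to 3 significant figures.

Required period T = 86166 / 14.2 = 6068.0 s.
From T = 2π√(a³/μ): a = (μ T²/4π²)^(1/3) = (398600 × 6068.0² / 4π²)^(1/3) = 7190 km.
Altitude h = a − R = 7190 − 6371 = 819 km.

819 km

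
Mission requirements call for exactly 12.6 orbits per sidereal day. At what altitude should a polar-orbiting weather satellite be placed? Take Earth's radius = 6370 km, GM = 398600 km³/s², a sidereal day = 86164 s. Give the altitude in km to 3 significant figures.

1420 km

Required period T = 86164 / 12.6 = 6838.4 s.
From T = 2π√(a³/μ): a = (μ T²/4π²)^(1/3) = (398600 × 6838.4² / 4π²)^(1/3) = 7787 km.
Altitude h = a − R = 7787 − 6370 = 1417 km.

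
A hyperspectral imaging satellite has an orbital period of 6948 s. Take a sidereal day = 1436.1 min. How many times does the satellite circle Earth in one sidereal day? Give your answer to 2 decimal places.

12.40

Orbits per sidereal day = 86166 / 6948.0 = 12.402.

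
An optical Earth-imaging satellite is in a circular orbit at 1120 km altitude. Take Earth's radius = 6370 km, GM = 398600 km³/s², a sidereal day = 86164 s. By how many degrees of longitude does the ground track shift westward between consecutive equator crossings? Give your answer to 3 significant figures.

Semi-major axis a = 6370 + 1120 = 7490 km. Period T = 2π√(a³/μ) = 2π√(7490³/398600) = 6451.1 s = 107.52 min.
During one orbit Earth rotates (6451.1 / 86164) × 360° = 26.95°.

27.0°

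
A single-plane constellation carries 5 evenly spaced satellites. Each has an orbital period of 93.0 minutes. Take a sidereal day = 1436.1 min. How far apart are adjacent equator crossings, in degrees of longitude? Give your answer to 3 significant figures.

4.66°

T = 93.0 min = 5580.0 s.
Single-satellite node shift = (5580.0/86166) × 360° = 23.31°.
With 5 satellites evenly phased, successive equator crossings are 23.31/5 = 4.663° apart.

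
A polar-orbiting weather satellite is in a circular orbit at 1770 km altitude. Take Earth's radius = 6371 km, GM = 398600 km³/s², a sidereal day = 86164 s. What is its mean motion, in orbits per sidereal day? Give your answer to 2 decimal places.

11.79

Semi-major axis a = 6371 + 1770 = 8141 km. Period T = 2π√(a³/μ) = 2π√(8141³/398600) = 7310.2 s = 121.84 min.
Orbits per sidereal day = 86164 / 7310.2 = 11.787.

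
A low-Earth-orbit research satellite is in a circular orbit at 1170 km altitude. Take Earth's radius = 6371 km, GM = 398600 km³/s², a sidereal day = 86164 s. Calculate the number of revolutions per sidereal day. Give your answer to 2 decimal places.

Semi-major axis a = 6371 + 1170 = 7541 km. Period T = 2π√(a³/μ) = 2π√(7541³/398600) = 6517.1 s = 108.62 min.
Orbits per sidereal day = 86164 / 6517.1 = 13.221.

13.22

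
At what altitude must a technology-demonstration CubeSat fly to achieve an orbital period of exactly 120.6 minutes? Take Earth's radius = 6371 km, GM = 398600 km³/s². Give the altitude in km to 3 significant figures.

T = 120.6 min = 7236.0 s.
From T = 2π√(a³/μ): a = (μ T²/4π²)^(1/3) = (398600 × 7236.0² / 4π²)^(1/3) = 8086 km.
Altitude h = a − R = 8086 − 6371 = 1715 km.

1710 km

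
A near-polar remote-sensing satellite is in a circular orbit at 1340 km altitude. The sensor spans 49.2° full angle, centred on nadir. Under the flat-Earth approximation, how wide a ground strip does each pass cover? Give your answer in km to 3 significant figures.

Half-angle = 49.2°/2 = 24.6°.
Swath width ≈ 2h·tan(θ/2) = 2 × 1340 × tan(24.6°) = 1227.0 km.

1230 km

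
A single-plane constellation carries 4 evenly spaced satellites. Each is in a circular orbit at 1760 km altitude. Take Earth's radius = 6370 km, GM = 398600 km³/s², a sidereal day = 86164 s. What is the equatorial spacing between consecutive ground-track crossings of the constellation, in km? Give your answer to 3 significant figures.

Semi-major axis a = 6370 + 1760 = 8130 km. Period T = 2π√(a³/μ) = 2π√(8130³/398600) = 7295.4 s = 121.59 min.
Single-satellite node shift = (7295.4/86164) × 360° = 30.48°.
With 4 satellites evenly phased, successive equator crossings are 30.48/4 = 7.620° apart.
That is 7.620 × 111.2 = 847 km at the equator.

847 km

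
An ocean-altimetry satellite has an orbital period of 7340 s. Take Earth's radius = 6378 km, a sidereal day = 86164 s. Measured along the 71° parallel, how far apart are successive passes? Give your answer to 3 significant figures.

1110 km

Node shift per orbit = (7340.0/86164) × 360° = 30.67°.
Equatorial spacing = 30.67 × 111.3 km/° = 3414 km.
At 71° latitude, spacing = 3414 × cos(71°) = 1111 km.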